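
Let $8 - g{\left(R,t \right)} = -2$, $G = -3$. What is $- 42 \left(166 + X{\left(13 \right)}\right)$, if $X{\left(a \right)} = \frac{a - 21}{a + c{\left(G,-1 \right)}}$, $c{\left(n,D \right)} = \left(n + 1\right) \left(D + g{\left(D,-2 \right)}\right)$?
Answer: $- \frac{35196}{5} \approx -7039.2$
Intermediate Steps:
$g{\left(R,t \right)} = 10$ ($g{\left(R,t \right)} = 8 - -2 = 8 + 2 = 10$)
$c{\left(n,D \right)} = \left(1 + n\right) \left(10 + D\right)$ ($c{\left(n,D \right)} = \left(n + 1\right) \left(D + 10\right) = \left(1 + n\right) \left(10 + D\right)$)
$X{\left(a \right)} = \frac{-21 + a}{-18 + a}$ ($X{\left(a \right)} = \frac{a - 21}{a + \left(10 - 1 + 10 \left(-3\right) - -3\right)} = \frac{-21 + a}{a + \left(10 - 1 - 30 + 3\right)} = \frac{-21 + a}{a - 18} = \frac{-21 + a}{-18 + a}$)
$- 42 \left(166 + X{\left(13 \right)}\right) = - 42 \left(166 + \frac{-21 + 13}{-18 + 13}\right) = - 42 \left(166 + \frac{1}{-5} \left(-8\right)\right) = - 42 \left(166 - - \frac{8}{5}\right) = - 42 \left(166 + \frac{8}{5}\right) = \left(-42\right) \frac{838}{5} = - \frac{35196}{5}$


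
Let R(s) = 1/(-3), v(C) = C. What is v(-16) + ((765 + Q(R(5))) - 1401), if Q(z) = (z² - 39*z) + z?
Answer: -5753/9 ≈ -639.22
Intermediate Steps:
R(s) = -⅓ (R(s) = 1*(-⅓) = -⅓)
Q(z) = z² - 38*z
v(-16) + ((765 + Q(R(5))) - 1401) = -16 + ((765 - (-38 - ⅓)/3) - 1401) = -16 + ((765 - ⅓*(-115/3)) - 1401) = -16 + ((765 + 115/9) - 1401) = -16 + (7000/9 - 1401) = -16 - 5609/9 = -5753/9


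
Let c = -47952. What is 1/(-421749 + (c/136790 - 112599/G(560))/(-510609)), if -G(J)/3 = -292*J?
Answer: -380708381986240/160563379393882225423 ≈ -2.3711e-6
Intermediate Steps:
G(J) = 876*J (G(J) = -(-876)*J = 876*J)
1/(-421749 + (c/136790 - 112599/G(560))/(-510609)) = 1/(-421749 + (-47952/136790 - 112599/(876*560))/(-510609)) = 1/(-421749 + (-47952*1/136790 - 112599/490560)*(-1/510609)) = 1/(-421749 + (-23976/68395 - 112599*1/490560)*(-1/510609)) = 1/(-421749 + (-23976/68395 - 37533/163520)*(-1/510609)) = 1/(-421749 - 1297525011/2236790080*(-1/510609)) = 1/(-421749 + 432508337/380708381986240) = 1/(-160563379393882225423/380708381986240) = -380708381986240/160563379393882225423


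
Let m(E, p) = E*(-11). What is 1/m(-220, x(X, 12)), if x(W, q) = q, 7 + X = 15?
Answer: 1/2420 ≈ 0.00041322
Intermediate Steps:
X = 8 (X = -7 + 15 = 8)
m(E, p) = -11*E
1/m(-220, x(X, 12)) = 1/(-11*(-220)) = 1/2420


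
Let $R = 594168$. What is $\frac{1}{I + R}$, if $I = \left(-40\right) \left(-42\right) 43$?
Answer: $\frac{1}{666408} \approx 1.5006 \cdot 10^{-6}$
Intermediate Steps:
$I = 72240$ ($I = 1680 \cdot 43 = 72240$)
$\frac{1}{I + R} = \frac{1}{72240 + 594168} = \frac{1}{666408}$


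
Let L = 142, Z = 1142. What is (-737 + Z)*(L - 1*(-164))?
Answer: 123930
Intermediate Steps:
(-737 + Z)*(L - 1*(-164)) = (-737 + 1142)*(142 - 1*(-164)) = 405*(142 + 164) = 405*306 = 123930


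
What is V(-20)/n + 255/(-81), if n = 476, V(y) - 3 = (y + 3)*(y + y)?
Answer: -22019/12852 ≈ -1.7133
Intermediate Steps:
V(y) = 3 + 2*y*(3 + y) (V(y) = 3 + (y + 3)*(y + y) = 3 + (3 + y)*(2*y) = 3 + 2*y*(3 + y))
V(-20)/n + 255/(-81) = (3 + 2*(-20)² + 6*(-20))/476 + 255/(-81) = (3 + 2*400 - 120)*(1/476) + 255*(-1/81) = (3 + 800 - 120)*(1/476) - 85/27 = 683*(1/476) - 85/27 = 683/476 - 85/27 = -22019/12852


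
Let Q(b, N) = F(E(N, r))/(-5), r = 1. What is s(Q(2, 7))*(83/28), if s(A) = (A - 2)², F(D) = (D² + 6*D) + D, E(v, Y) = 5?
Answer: 581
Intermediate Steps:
F(D) = D² + 7*D
Q(b, N) = -12 (Q(b, N) = (5*(7 + 5))/(-5) = (5*12)*(-⅕) = 60*(-⅕) = -12)
s(A) = (-2 + A)²
s(Q(2, 7))*(83/28) = (-2 - 12)²*(83/28) = (-14)²*(83*(1/28)) = 196*(83/28) = 581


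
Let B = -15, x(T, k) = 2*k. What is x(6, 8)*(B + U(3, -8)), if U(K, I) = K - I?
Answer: -64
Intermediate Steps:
x(6, 8)*(B + U(3, -8)) = (2*8)*(-15 + (3 - 1*(-8))) = 16*(-15 + (3 + 8)) = 16*(-15 + 11) = 16*(-4) = -64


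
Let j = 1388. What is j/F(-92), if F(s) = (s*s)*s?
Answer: -347/194672 ≈ -0.0017825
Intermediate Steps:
F(s) = s³ (F(s) = s²*s = s³)
j/F(-92) = 1388/((-92)³) = 1388/(-778688) = 1388*(-1/778688) = -347/194672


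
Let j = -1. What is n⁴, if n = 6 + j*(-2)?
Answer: 4096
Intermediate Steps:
n = 8 (n = 6 - 1*(-2) = 6 + 2 = 8)
n⁴ = 8⁴ = 4096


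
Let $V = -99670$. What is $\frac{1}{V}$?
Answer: $- \frac{1}{99670} \approx -1.0033 \cdot 10^{-5}$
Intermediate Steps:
$\frac{1}{V} = \frac{1}{-99670} = - \frac{1}{99670}$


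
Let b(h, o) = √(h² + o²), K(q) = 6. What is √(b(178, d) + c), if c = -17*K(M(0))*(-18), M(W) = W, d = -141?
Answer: √(1836 + √51565) ≈ 45.421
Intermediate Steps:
c = 1836 (c = -17*6*(-18) = -102*(-18) = 1836)
√(b(178, d) + c) = √(√(178² + (-141)²) + 1836) = √(√(31684 + 19881) + 1836) = √(√51565 + 1836) = √(1836 + √51565)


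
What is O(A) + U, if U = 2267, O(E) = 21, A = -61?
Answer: 2288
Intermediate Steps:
O(A) + U = 21 + 2267 = 2288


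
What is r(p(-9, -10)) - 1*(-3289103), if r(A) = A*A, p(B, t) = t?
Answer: 3289203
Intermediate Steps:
r(A) = A**2
r(p(-9, -10)) - 1*(-3289103) = (-10)**2 - 1*(-3289103) = 100 + 3289103 = 3289203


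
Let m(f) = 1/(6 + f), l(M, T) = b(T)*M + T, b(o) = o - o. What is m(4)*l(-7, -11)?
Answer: -11/10 ≈ -1.1000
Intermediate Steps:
b(o) = 0
l(M, T) = T (l(M, T) = 0*M + T = 0 + T = T)
m(4)*l(-7, -11) = -11/(6 + 4) = -11/10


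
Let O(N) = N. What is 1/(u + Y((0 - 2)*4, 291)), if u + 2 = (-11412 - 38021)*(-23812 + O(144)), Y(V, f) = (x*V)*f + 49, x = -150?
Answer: 1/1170329491 ≈ 8.5446e-10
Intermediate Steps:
Y(V, f) = 49 - 150*V*f (Y(V, f) = (-150*V)*f + 49 = -150*V*f + 49 = 49 - 150*V*f)
u = 1169980242 (u = -2 + (-11412 - 38021)*(-23812 + 144) = -2 - 49433*(-23668) = -2 + 1169980244 = 1169980242)
1/(u + Y((0 - 2)*4, 291)) = 1/(1169980242 + (49 - 150*(0 - 2)*4*291)) = 1/(1169980242 + (49 - 150*(-2*4)*291)) = 1/(1169980242 + (49 - 150*(-8)*291)) = 1/(1169980242 + (49 + 349200)) = 1/(1169980242 + 349249) = 1/1170329491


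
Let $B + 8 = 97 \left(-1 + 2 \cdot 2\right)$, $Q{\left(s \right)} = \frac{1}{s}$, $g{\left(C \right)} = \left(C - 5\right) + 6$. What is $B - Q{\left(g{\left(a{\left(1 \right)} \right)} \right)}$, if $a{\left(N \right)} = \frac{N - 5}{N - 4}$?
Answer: $\frac{1978}{7} \approx 282.57$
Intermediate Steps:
$a{\left(N \right)} = \frac{-5 + N}{-4 + N}$
$g{\left(C \right)} = 1 + C$ ($g{\left(C \right)} = \left(-5 + C\right) + 6 = 1 + C$)
$B = 283$ ($B = -8 + 97 \left(-1 + 2 \cdot 2\right) = -8 + 97 \left(-1 + 4\right) = -8 + 97 \cdot 3 = -8 + 291 = 283$)
$B - Q{\left(g{\left(a{\left(1 \right)} \right)} \right)} = 283 - \frac{1}{1 + \frac{-5 + 1}{-4 + 1}} = 283 - \frac{1}{1 + \frac{1}{-3} \left(-4\right)} = 283 - \frac{1}{1 - - \frac{4}{3}} = 283 - \frac{1}{1 + \frac{4}{3}} = 283 - \frac{1}{\frac{7}{3}} = 283 - \frac{3}{7} = \frac{1978}{7}$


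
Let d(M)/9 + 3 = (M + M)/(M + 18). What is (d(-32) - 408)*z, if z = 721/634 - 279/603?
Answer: -78996321/297346 ≈ -265.67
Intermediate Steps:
d(M) = -27 + 18*M/(18 + M) (d(M) = -27 + 9*((M + M)/(M + 18)) = -27 + 9*((2*M)/(18 + M)) = -27 + 9*(2*M/(18 + M)) = -27 + 18*M/(18 + M))
z = 28653/42478 (z = 721*(1/634) - 279*1/603 = 721/634 - 31/67 = 28653/42478 ≈ 0.67454)
(d(-32) - 408)*z = (9*(-54 - 1*(-32))/(18 - 32) - 408)*(28653/42478) = (9*(-54 + 32)/(-14) - 408)*(28653/42478) = (9*(-1/14)*(-22) - 408)*(28653/42478) = (99/7 - 408)*(28653/42478) = -2757/7*28653/42478 = -78996321/297346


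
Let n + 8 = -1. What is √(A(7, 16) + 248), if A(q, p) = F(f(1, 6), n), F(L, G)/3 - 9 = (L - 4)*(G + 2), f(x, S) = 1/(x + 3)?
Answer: √1415/2 ≈ 18.808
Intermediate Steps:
n = -9 (n = -8 - 1 = -9)
f(x, S) = 1/(3 + x)
F(L, G) = 27 + 3*(-4 + L)*(2 + G) (F(L, G) = 27 + 3*((L - 4)*(G + 2)) = 27 + 3*((-4 + L)*(2 + G)) = 27 + 3*(-4 + L)*(2 + G))
A(q, p) = 423/4 (A(q, p) = 3 - 12*(-9) + 6/(3 + 1) + 3*(-9)/(3 + 1) = 3 + 108 + 6/4 + 3*(-9)/4 = 3 + 108 + 6*(¼) + 3*(-9)*(¼) = 3 + 108 + 3/2 - 27/4 = 423/4)
√(A(7, 16) + 248) = √(423/4 + 248) = √(1415/4) = √1415/2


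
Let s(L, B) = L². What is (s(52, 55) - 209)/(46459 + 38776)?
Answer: 499/17047 ≈ 0.029272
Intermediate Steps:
(s(52, 55) - 209)/(46459 + 38776) = (52² - 209)/(46459 + 38776) = (2704 - 209)/85235 = 2495*(1/85235) = 499/17047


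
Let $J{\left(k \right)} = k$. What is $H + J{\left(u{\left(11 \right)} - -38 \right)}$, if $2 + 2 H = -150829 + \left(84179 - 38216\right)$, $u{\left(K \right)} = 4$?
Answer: $-52392$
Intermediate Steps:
$H = -52434$ ($H = -1 + \frac{-150829 + \left(84179 - 38216\right)}{2} = -1 + \frac{-150829 + 45963}{2} = -1 + \frac{1}{2} \left(-104866\right) = -1 - 52433 = -52434$)
$H + J{\left(u{\left(11 \right)} - -38 \right)} = -52434 + \left(4 - -38\right) = -52434 + \left(4 + 38\right) = -52434 + 42 = -52392$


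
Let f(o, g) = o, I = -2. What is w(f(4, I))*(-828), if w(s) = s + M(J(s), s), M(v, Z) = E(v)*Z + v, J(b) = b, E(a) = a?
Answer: -19872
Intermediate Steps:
M(v, Z) = v + Z*v (M(v, Z) = v*Z + v = Z*v + v = v + Z*v)
w(s) = s + s*(1 + s)
w(f(4, I))*(-828) = (4*(2 + 4))*(-828) = (4*6)*(-828) = 24*(-828) = -19872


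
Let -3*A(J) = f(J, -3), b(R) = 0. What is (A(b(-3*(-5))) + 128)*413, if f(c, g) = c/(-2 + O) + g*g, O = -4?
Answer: 51625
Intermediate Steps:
f(c, g) = g² - c/6 (f(c, g) = c/(-2 - 4) + g*g = c/(-6) + g² = -c/6 + g² = g² - c/6)
A(J) = -3 + J/18 (A(J) = -((-3)² - J/6)/3 = -(9 - J/6)/3 = -3 + J/18)
(A(b(-3*(-5))) + 128)*413 = ((-3 + (1/18)*0) + 128)*413 = ((-3 + 0) + 128)*413 = (-3 + 128)*413 = 125*413 = 51625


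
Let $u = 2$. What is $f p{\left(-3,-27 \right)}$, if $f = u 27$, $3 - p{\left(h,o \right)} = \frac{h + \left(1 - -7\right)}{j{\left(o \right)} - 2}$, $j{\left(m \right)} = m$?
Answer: $\frac{4968}{29} \approx 171.31$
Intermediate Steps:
$p{\left(h,o \right)} = 3 - \frac{8 + h}{-2 + o}$ ($p{\left(h,o \right)} = 3 - \frac{h + \left(1 - -7\right)}{o - 2} = 3 - \frac{h + \left(1 + 7\right)}{-2 + o} = 3 - \frac{h + 8}{-2 + o} = 3 - \frac{8 + h}{-2 + o}$)
$f = 54$ ($f = 2 \cdot 27 = 54$)
$f p{\left(-3,-27 \right)} = 54 \frac{-14 - -3 + 3 \left(-27\right)}{-2 - 27} = 54 \frac{-14 + 3 - 81}{-29} = 54 \left(\left(- \frac{1}{29}\right) \left(-92\right)\right) = 54 \cdot \frac{92}{29} = \frac{4968}{29}$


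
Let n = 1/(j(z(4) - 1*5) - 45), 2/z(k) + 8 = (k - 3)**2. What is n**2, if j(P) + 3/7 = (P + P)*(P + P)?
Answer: 2401/10562500 ≈ 0.00022731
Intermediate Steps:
z(k) = 2/(-8 + (-3 + k)**2) (z(k) = 2/(-8 + (k - 3)**2) = 2/(-8 + (-3 + k)**2))
j(P) = -3/7 + 4*P**2 (j(P) = -3/7 + (P + P)*(P + P) = -3/7 + (2*P)*(2*P) = -3/7 + 4*P**2)
n = 49/3250 (n = 1/((-3/7 + 4*(2/(-8 + (-3 + 4)**2) - 1*5)**2) - 45) = 1/((-3/7 + 4*(2/(-8 + 1**2) - 5)**2) - 45) = 1/((-3/7 + 4*(2/(-8 + 1) - 5)**2) - 45) = 1/((-3/7 + 4*(2/(-7) - 5)**2) - 45) = 1/((-3/7 + 4*(2*(-1/7) - 5)**2) - 45) = 1/((-3/7 + 4*(-2/7 - 5)**2) - 45) = 1/((-3/7 + 4*(-37/7)**2) - 45) = 1/((-3/7 + 4*(1369/49)) - 45) = 1/((-3/7 + 5476/49) - 45) = 1/(5455/49 - 45) = 1/(3250/49) = 49/3250 ≈ 0.015077)
n**2 = (49/3250)**2 = 2401/10562500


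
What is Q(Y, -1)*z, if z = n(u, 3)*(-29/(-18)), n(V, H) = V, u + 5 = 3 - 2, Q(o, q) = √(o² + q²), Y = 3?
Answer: -58*√10/9 ≈ -20.379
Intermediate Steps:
u = -4 (u = -5 + (3 - 2) = -5 + 1 = -4)
z = -58/9 (z = -(-116)/(-18) = -(-116)*(-1)/18 = -4*29/18 = -58/9 ≈ -6.4444)
Q(Y, -1)*z = √(3² + (-1)²)*(-58/9) = √(9 + 1)*(-58/9) = √10*(-58/9) = -58*√10/9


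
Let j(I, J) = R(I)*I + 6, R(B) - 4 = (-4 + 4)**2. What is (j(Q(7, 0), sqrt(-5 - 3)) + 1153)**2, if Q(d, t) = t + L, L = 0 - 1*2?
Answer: 1324801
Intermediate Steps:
R(B) = 4 (R(B) = 4 + (-4 + 4)**2 = 4 + 0**2 = 4 + 0 = 4)
L = -2 (L = 0 - 2 = -2)
Q(d, t) = -2 + t (Q(d, t) = t - 2 = -2 + t)
j(I, J) = 6 + 4*I (j(I, J) = 4*I + 6 = 6 + 4*I)
(j(Q(7, 0), sqrt(-5 - 3)) + 1153)**2 = ((6 + 4*(-2 + 0)) + 1153)**2 = ((6 + 4*(-2)) + 1153)**2 = ((6 - 8) + 1153)**2 = (-2 + 1153)**2 = 1151**2 = 1324801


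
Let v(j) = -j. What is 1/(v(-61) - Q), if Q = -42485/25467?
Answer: 25467/1595972 ≈ 0.015957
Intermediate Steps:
Q = -42485/25467 (Q = -42485*1/25467 = -42485/25467 ≈ -1.6682)
1/(v(-61) - Q) = 1/(-1*(-61) - 1*(-42485/25467)) = 1/(61 + 42485/25467) = 1/(1595972/25467) = 25467/1595972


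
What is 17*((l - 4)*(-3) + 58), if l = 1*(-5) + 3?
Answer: 1292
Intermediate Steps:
l = -2 (l = -5 + 3 = -2)
17*((l - 4)*(-3) + 58) = 17*((-2 - 4)*(-3) + 58) = 17*(-6*(-3) + 58) = 17*(18 + 58) = 17*76 = 1292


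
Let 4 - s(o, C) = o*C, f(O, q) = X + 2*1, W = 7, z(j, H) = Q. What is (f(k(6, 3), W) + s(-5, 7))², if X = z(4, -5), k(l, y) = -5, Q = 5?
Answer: 2116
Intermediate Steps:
z(j, H) = 5
X = 5
f(O, q) = 7 (f(O, q) = 5 + 2*1 = 5 + 2 = 7)
s(o, C) = 4 - C*o (s(o, C) = 4 - o*C = 4 - C*o)
(f(k(6, 3), W) + s(-5, 7))² = (7 + (4 - 1*7*(-5)))² = (7 + (4 + 35))² = (7 + 39)² = 46² = 2116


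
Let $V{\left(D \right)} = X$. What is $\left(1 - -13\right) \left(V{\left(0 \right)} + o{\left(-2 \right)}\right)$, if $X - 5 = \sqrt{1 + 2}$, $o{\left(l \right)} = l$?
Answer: $42 + 14 \sqrt{3} \approx 66.249$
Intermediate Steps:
$X = 5 + \sqrt{3}$ ($X = 5 + \sqrt{1 + 2} = 5 + \sqrt{3} \approx 6.732$)
$V{\left(D \right)} = 5 + \sqrt{3}$
$\left(1 - -13\right) \left(V{\left(0 \right)} + o{\left(-2 \right)}\right) = \left(1 - -13\right) \left(\left(5 + \sqrt{3}\right) - 2\right) = \left(1 + 13\right) \left(3 + \sqrt{3}\right) = 14 \left(3 + \sqrt{3}\right) = 42 + 14 \sqrt{3}$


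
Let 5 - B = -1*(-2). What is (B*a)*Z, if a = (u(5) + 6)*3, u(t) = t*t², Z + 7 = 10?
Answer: 3537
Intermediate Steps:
Z = 3 (Z = -7 + 10 = 3)
B = 3 (B = 5 - (-1)*(-2) = 5 - 1*2 = 5 - 2 = 3)
u(t) = t³
a = 393 (a = (5³ + 6)*3 = (125 + 6)*3 = 131*3 = 393)
(B*a)*Z = (3*393)*3 = 1179*3 = 3537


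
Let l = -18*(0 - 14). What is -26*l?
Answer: -6552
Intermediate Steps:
l = 252 (l = -18*(-14) = 252)
-26*l = -26*252 = -6552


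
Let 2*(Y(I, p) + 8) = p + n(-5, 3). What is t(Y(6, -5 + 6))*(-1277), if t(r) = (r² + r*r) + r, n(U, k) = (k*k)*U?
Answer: -2260290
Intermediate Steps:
n(U, k) = U*k² (n(U, k) = k²*U = U*k²)
Y(I, p) = -61/2 + p/2 (Y(I, p) = -8 + (p - 5*3²)/2 = -8 + (p - 5*9)/2 = -8 + (p - 45)/2 = -8 + (-45 + p)/2 = -8 + (-45/2 + p/2) = -61/2 + p/2)
t(r) = r + 2*r² (t(r) = (r² + r²) + r = 2*r² + r = r + 2*r²)
t(Y(6, -5 + 6))*(-1277) = ((-61/2 + (-5 + 6)/2)*(1 + 2*(-61/2 + (-5 + 6)/2)))*(-1277) = ((-61/2 + (½)*1)*(1 + 2*(-61/2 + (½)*1)))*(-1277) = ((-61/2 + ½)*(1 + 2*(-61/2 + ½)))*(-1277) = -30*(1 + 2*(-30))*(-1277) = -30*(1 - 60)*(-1277) = -30*(-59)*(-1277) = 1770*(-1277) = -2260290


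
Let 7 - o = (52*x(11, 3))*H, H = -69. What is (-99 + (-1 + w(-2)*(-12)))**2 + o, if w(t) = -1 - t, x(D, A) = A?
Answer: 23315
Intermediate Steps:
o = 10771 (o = 7 - 52*3*(-69) = 7 - 156*(-69) = 7 - 1*(-10764) = 7 + 10764 = 10771)
(-99 + (-1 + w(-2)*(-12)))**2 + o = (-99 + (-1 + (-1 - 1*(-2))*(-12)))**2 + 10771 = (-99 + (-1 + (-1 + 2)*(-12)))**2 + 10771 = (-99 + (-1 + 1*(-12)))**2 + 10771 = (-99 + (-1 - 12))**2 + 10771 = (-99 - 13)**2 + 10771 = (-112)**2 + 10771 = 12544 + 10771 = 23315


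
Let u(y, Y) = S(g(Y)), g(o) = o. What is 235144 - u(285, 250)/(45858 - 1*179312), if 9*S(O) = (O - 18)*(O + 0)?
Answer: 141214112192/600543 ≈ 2.3514e+5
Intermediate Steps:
S(O) = O*(-18 + O)/9 (S(O) = ((O - 18)*(O + 0))/9 = ((-18 + O)*O)/9 = (O*(-18 + O))/9 = O*(-18 + O)/9)
u(y, Y) = Y*(-18 + Y)/9
235144 - u(285, 250)/(45858 - 1*179312) = 235144 - (⅑)*250*(-18 + 250)/(45858 - 1*179312) = 235144 - (⅑)*250*232/(45858 - 179312) = 235144 - 58000/(9*(-133454)) = 235144 - 58000*(-1)/(9*133454) = 235144 - 1*(-29000/600543) = 235144 + 29000/600543 = 141214112192/600543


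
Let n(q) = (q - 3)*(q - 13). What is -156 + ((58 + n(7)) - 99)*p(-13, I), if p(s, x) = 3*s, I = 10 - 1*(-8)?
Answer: 2379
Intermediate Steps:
I = 18 (I = 10 + 8 = 18)
n(q) = (-13 + q)*(-3 + q) (n(q) = (-3 + q)*(-13 + q) = (-13 + q)*(-3 + q))
-156 + ((58 + n(7)) - 99)*p(-13, I) = -156 + ((58 + (39 + 7² - 16*7)) - 99)*(3*(-13)) = -156 + ((58 + (39 + 49 - 112)) - 99)*(-39) = -156 + ((58 - 24) - 99)*(-39) = -156 + (34 - 99)*(-39) = -156 - 65*(-39) = -156 + 2535 = 2379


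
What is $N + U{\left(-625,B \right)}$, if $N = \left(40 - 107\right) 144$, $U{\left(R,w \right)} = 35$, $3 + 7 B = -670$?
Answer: $-9613$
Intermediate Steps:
$B = - \frac{673}{7}$ ($B = - \frac{3}{7} + \frac{1}{7} \left(-670\right) = - \frac{3}{7} - \frac{670}{7} = - \frac{673}{7} \approx -96.143$)
$N = -9648$ ($N = \left(-67\right) 144 = -9648$)
$N + U{\left(-625,B \right)} = -9648 + 35 = -9613$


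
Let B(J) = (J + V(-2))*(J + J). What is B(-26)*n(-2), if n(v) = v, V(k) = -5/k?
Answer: -2444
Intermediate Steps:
B(J) = 2*J*(5/2 + J) (B(J) = (J - 5/(-2))*(J + J) = (J - 5*(-½))*(2*J) = (J + 5/2)*(2*J) = (5/2 + J)*(2*J) = 2*J*(5/2 + J))
B(-26)*n(-2) = -26*(5 + 2*(-26))*(-2) = -26*(5 - 52)*(-2) = -26*(-47)*(-2) = 1222*(-2) = -2444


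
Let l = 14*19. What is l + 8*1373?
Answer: 11250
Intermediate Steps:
l = 266
l + 8*1373 = 266 + 8*1373 = 266 + 10984 = 11250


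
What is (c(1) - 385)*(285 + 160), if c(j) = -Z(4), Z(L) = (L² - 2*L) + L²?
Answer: -182005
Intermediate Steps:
Z(L) = -2*L + 2*L²
c(j) = -24 (c(j) = -2*4*(-1 + 4) = -2*4*3 = -1*24 = -24)
(c(1) - 385)*(285 + 160) = (-24 - 385)*(285 + 160) = -409*445 = -182005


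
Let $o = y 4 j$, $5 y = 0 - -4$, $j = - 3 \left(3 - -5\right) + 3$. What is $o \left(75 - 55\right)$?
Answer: $-1344$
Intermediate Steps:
$j = -21$ ($j = - 3 \left(3 + 5\right) + 3 = \left(-3\right) 8 + 3 = -24 + 3 = -21$)
$y = \frac{4}{5}$ ($y = \frac{0 - -4}{5} = \frac{0 + 4}{5} = \frac{1}{5} \cdot 4 = \frac{4}{5} \approx 0.8$)
$o = - \frac{336}{5}$ ($o = \frac{4}{5} \cdot 4 \left(-21\right) = \frac{16}{5} \left(-21\right) = - \frac{336}{5} \approx -67.2$)
$o \left(75 - 55\right) = - \frac{336 \left(75 - 55\right)}{5} = \left(- \frac{336}{5}\right) 20 = -1344$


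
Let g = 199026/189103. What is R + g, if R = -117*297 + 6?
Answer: -6569806503/189103 ≈ -34742.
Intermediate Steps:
R = -34743 (R = -34749 + 6 = -34743)
g = 199026/189103 (g = 199026*(1/189103) = 199026/189103 ≈ 1.0525)
R + g = -34743 + 199026/189103 = -6569806503/189103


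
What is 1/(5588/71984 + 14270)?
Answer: 1636/23345847 ≈ 7.0077e-5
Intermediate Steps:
1/(5588/71984 + 14270) = 1/(5588*(1/71984) + 14270) = 1/(127/1636 + 14270) = 1/(23345847/1636) = 1636/23345847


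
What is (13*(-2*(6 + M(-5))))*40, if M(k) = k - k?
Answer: -6240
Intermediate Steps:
M(k) = 0
(13*(-2*(6 + M(-5))))*40 = (13*(-2*(6 + 0)))*40 = (13*(-2*6))*40 = (13*(-12))*40 = -156*40 = -6240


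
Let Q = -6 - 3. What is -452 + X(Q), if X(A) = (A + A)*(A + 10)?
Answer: -470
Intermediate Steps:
Q = -9
X(A) = 2*A*(10 + A) (X(A) = (2*A)*(10 + A) = 2*A*(10 + A))
-452 + X(Q) = -452 + 2*(-9)*(10 - 9) = -452 + 2*(-9)*1 = -452 - 18 = -470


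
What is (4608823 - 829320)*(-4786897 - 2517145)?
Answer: -27605648651126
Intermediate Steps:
(4608823 - 829320)*(-4786897 - 2517145) = 3779503*(-7304042) = -27605648651126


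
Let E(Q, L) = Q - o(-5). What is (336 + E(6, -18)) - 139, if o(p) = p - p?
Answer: 203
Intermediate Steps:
o(p) = 0
E(Q, L) = Q (E(Q, L) = Q - 1*0 = Q + 0 = Q)
(336 + E(6, -18)) - 139 = (336 + 6) - 139 = 342 - 139 = 203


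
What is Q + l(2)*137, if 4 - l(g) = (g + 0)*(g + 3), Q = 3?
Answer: -819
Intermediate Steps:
l(g) = 4 - g*(3 + g) (l(g) = 4 - (g + 0)*(g + 3) = 4 - g*(3 + g))
Q + l(2)*137 = 3 + (4 - 1*2**2 - 3*2)*137 = 3 + (4 - 1*4 - 6)*137 = 3 + (4 - 4 - 6)*137 = 3 - 6*137 = 3 - 822 = -819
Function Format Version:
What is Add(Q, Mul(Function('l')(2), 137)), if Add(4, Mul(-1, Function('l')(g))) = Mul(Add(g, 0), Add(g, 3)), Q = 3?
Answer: -819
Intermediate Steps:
Function('l')(g) = Add(4, Mul(-1, g, Add(3, g))) (Function('l')(g) = Add(4, Mul(-1, Mul(Add(g, 0), Add(g, 3)))) = Add(4, Mul(-1, Mul(g, Add(3, g)))) = Add(4, Mul(-1, g, Add(3, g))))
Add(Q, Mul(Function('l')(2), 137)) = Add(3, Mul(Add(4, Mul(-1, Pow(2, 2)), Mul(-3, 2)), 137)) = Add(3, Mul(Add(4, Mul(-1, 4), -6), 137)) = Add(3, Mul(Add(4, -4, -6), 137)) = Add(3, Mul(-6, 137)) = Add(3, -822) = -819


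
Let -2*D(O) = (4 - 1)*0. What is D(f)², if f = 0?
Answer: 0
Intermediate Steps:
D(O) = 0 (D(O) = -(4 - 1)*0/2 = -3*0/2 = -½*0 = 0)
D(f)² = 0² = 0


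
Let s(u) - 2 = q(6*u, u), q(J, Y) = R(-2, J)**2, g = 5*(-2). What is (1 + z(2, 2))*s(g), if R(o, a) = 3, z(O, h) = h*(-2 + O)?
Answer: 11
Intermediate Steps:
g = -10
q(J, Y) = 9 (q(J, Y) = 3**2 = 9)
s(u) = 11 (s(u) = 2 + 9 = 11)
(1 + z(2, 2))*s(g) = (1 + 2*(-2 + 2))*11 = (1 + 2*0)*11 = (1 + 0)*11 = 1*11 = 11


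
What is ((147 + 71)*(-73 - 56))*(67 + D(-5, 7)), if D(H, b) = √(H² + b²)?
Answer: -1884174 - 28122*√74 ≈ -2.1261e+6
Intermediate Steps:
((147 + 71)*(-73 - 56))*(67 + D(-5, 7)) = ((147 + 71)*(-73 - 56))*(67 + √((-5)² + 7²)) = (218*(-129))*(67 + √(25 + 49)) = -28122*(67 + √74) = -1884174 - 28122*√74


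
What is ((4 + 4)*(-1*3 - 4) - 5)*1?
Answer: -61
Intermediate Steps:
((4 + 4)*(-1*3 - 4) - 5)*1 = (8*(-3 - 4) - 5)*1 = (8*(-7) - 5)*1 = (-56 - 5)*1 = -61*1 = -61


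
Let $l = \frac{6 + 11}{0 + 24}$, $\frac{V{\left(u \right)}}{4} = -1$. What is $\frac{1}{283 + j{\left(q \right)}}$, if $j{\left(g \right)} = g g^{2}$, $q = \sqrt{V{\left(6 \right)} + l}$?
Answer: $\frac{3912192}{1107643375} + \frac{3792 i \sqrt{474}}{1107643375} \approx 0.003532 + 7.4535 \cdot 10^{-5} i$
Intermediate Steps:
$V{\left(u \right)} = -4$ ($V{\left(u \right)} = 4 \left(-1\right) = -4$)
$l = \frac{17}{24} \approx 0.70833$
$q = \frac{i \sqrt{474}}{12}$ ($q = \sqrt{-4 + \frac{17}{24}} = \sqrt{- \frac{79}{24}} = \frac{i \sqrt{474}}{12} \approx 1.8143 i$)
$j{\left(g \right)} = g^{3}$
$\frac{1}{283 + j{\left(q \right)}} = \frac{1}{283 + \left(\frac{i \sqrt{474}}{12}\right)^{3}} = \frac{1}{283 - \frac{79 i \sqrt{474}}{288}}$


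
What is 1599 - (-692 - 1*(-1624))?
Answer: 667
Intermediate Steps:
1599 - (-692 - 1*(-1624)) = 1599 - (-692 + 1624) = 1599 - 1*932 = 1599 - 932 = 667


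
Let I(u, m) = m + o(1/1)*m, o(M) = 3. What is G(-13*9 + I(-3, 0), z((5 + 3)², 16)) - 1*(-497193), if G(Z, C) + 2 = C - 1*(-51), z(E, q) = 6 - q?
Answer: 497232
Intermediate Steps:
I(u, m) = 4*m (I(u, m) = m + 3*m = 4*m)
G(Z, C) = 49 + C (G(Z, C) = -2 + (C - 1*(-51)) = -2 + (C + 51) = -2 + (51 + C) = 49 + C)
G(-13*9 + I(-3, 0), z((5 + 3)², 16)) - 1*(-497193) = (49 + (6 - 1*16)) - 1*(-497193) = (49 + (6 - 16)) + 497193 = (49 - 10) + 497193 = 39 + 497193 = 497232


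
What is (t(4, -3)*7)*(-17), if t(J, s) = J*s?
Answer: 1428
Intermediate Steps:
(t(4, -3)*7)*(-17) = ((4*(-3))*7)*(-17) = -12*7*(-17) = -84*(-17) = 1428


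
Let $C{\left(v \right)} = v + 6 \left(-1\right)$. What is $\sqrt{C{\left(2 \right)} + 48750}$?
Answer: $\sqrt{48746} \approx 220.78$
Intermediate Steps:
$C{\left(v \right)} = -6 + v$ ($C{\left(v \right)} = v - 6 = -6 + v$)
$\sqrt{C{\left(2 \right)} + 48750} = \sqrt{\left(-6 + 2\right) + 48750} = \sqrt{-4 + 48750} = \sqrt{48746}$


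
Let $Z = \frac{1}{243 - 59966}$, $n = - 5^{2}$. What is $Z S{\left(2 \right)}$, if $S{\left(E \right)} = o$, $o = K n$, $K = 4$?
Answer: $\frac{100}{59723} \approx 0.0016744$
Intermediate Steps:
$n = -25$ ($n = \left(-1\right) 25 = -25$)
$o = -100$ ($o = 4 \left(-25\right) = -100$)
$S{\left(E \right)} = -100$
$Z = - \frac{1}{59723}$ ($Z = \frac{1}{-59723} = - \frac{1}{59723} \approx -1.6744 \cdot 10^{-5}$)
$Z S{\left(2 \right)} = \left(- \frac{1}{59723}\right) \left(-100\right) = \frac{100}{59723}$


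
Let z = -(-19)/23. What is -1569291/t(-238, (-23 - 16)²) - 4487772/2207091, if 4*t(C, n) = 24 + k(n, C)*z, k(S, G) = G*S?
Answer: 15988000659874/843281650795 ≈ 18.959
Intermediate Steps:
z = 19/23 (z = -(-19)/23 = -1*(-19/23) = 19/23 ≈ 0.82609)
t(C, n) = 6 + 19*C*n/92 (t(C, n) = (24 + (C*n)*(19/23))/4 = (24 + 19*C*n/23)/4 = 6 + 19*C*n/92)
-1569291/t(-238, (-23 - 16)²) - 4487772/2207091 = -1569291/(6 + (19/92)*(-238)*(-23 - 16)²) - 4487772/2207091 = -1569291/(6 + (19/92)*(-238)*(-39)²) - 4487772*1/2207091 = -1569291/(6 + (19/92)*(-238)*1521) - 1495924/735697 = -1569291/(6 - 3438981/46) - 1495924/735697 = -1569291/(-3438705/46) - 1495924/735697 = -1569291*(-46/3438705) - 1495924/735697 = 24062462/1146235 - 1495924/735697 = 15988000659874/843281650795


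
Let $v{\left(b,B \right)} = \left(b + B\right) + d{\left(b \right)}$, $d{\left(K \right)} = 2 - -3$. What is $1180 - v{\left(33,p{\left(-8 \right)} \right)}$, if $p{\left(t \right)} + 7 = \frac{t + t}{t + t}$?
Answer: $1148$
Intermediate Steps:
$d{\left(K \right)} = 5$ ($d{\left(K \right)} = 2 + 3 = 5$)
$p{\left(t \right)} = -6$ ($p{\left(t \right)} = -7 + \frac{t + t}{t + t} = -7 + \frac{2 t}{2 t} = -7 + 2 t \frac{1}{2 t} = -7 + 1 = -6$)
$v{\left(b,B \right)} = 5 + B + b$ ($v{\left(b,B \right)} = \left(b + B\right) + 5 = \left(B + b\right) + 5 = 5 + B + b$)
$1180 - v{\left(33,p{\left(-8 \right)} \right)} = 1180 - \left(5 - 6 + 33\right) = 1180 - 32 = 1148$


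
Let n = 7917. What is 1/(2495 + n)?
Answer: 1/10412 ≈ 9.6043e-5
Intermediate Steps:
1/(2495 + n) = 1/(2495 + 7917) = 1/10412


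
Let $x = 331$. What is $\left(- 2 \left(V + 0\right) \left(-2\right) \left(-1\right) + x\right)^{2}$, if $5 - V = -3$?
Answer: $89401$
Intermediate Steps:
$V = 8$ ($V = 5 - -3 = 5 + 3 = 8$)
$\left(- 2 \left(V + 0\right) \left(-2\right) \left(-1\right) + x\right)^{2} = \left(- 2 \left(8 + 0\right) \left(-2\right) \left(-1\right) + 331\right)^{2} = \left(\left(-2\right) 8 \left(-2\right) \left(-1\right) + 331\right)^{2} = \left(\left(-16\right) \left(-2\right) \left(-1\right) + 331\right)^{2} = \left(32 \left(-1\right) + 331\right)^{2} = \left(-32 + 331\right)^{2} = 299^{2} = 89401$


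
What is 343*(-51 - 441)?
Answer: -168756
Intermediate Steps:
343*(-51 - 441) = 343*(-492) = -168756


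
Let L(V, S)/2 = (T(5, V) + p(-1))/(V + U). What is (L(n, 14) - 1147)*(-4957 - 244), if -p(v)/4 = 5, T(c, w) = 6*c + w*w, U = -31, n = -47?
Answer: 244197352/39 ≈ 6.2615e+6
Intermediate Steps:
T(c, w) = w² + 6*c (T(c, w) = 6*c + w² = w² + 6*c)
p(v) = -20 (p(v) = -4*5 = -20)
L(V, S) = 2*(10 + V²)/(-31 + V) (L(V, S) = 2*(((V² + 6*5) - 20)/(V - 31)) = 2*(((V² + 30) - 20)/(-31 + V)) = 2*(((30 + V²) - 20)/(-31 + V)) = 2*((10 + V²)/(-31 + V)) = 2*(10 + V²)/(-31 + V))
(L(n, 14) - 1147)*(-4957 - 244) = (2*(10 + (-47)²)/(-31 - 47) - 1147)*(-4957 - 244) = (2*(10 + 2209)/(-78) - 1147)*(-5201) = (2*(-1/78)*2219 - 1147)*(-5201) = (-2219/39 - 1147)*(-5201) = -46952/39*(-5201) = 244197352/39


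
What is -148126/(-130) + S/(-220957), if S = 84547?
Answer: 16359242736/14362205 ≈ 1139.0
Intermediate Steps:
-148126/(-130) + S/(-220957) = -148126/(-130) + 84547/(-220957) = -148126*(-1/130) + 84547*(-1/220957) = 74063/65 - 84547/220957 = 16359242736/14362205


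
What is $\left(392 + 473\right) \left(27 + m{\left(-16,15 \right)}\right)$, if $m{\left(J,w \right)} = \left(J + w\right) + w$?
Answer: $35465$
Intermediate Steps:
$m{\left(J,w \right)} = J + 2 w$
$\left(392 + 473\right) \left(27 + m{\left(-16,15 \right)}\right) = \left(392 + 473\right) \left(27 + \left(-16 + 2 \cdot 15\right)\right) = 865 \left(27 + \left(-16 + 30\right)\right) = 865 \left(27 + 14\right) = 865 \cdot 41 = 35465$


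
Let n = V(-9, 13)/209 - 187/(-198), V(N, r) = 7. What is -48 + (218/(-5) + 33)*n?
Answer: -1097867/18810 ≈ -58.366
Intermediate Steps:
n = 3679/3762 (n = 7/209 - 187/(-198) = 7*(1/209) - 187*(-1/198) = 7/209 + 17/18 = 3679/3762 ≈ 0.97794)
-48 + (218/(-5) + 33)*n = -48 + (218/(-5) + 33)*(3679/3762) = -48 + (218*(-1/5) + 33)*(3679/3762) = -48 + (-218/5 + 33)*(3679/3762) = -48 - 53/5*3679/3762 = -48 - 194987/18810 = -1097867/18810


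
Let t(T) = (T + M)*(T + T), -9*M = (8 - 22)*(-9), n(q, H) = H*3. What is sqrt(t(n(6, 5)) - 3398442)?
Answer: 2*I*sqrt(849603) ≈ 1843.5*I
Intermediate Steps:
n(q, H) = 3*H
M = -14 (M = -(8 - 22)*(-9)/9 = -(-14)*(-9)/9 = -1/9*126 = -14)
t(T) = 2*T*(-14 + T) (t(T) = (T - 14)*(T + T) = (-14 + T)*(2*T) = 2*T*(-14 + T))
sqrt(t(n(6, 5)) - 3398442) = sqrt(2*(3*5)*(-14 + 3*5) - 3398442) = sqrt(2*15*(-14 + 15) - 3398442) = sqrt(2*15*1 - 3398442) = sqrt(30 - 3398442) = sqrt(-3398412) = 2*I*sqrt(849603)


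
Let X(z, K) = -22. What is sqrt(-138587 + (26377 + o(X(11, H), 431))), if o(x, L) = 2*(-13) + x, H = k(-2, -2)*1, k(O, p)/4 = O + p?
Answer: 37*I*sqrt(82) ≈ 335.05*I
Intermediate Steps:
k(O, p) = 4*O + 4*p (k(O, p) = 4*(O + p) = 4*O + 4*p)
H = -16 (H = (4*(-2) + 4*(-2))*1 = (-8 - 8)*1 = -16*1 = -16)
o(x, L) = -26 + x
sqrt(-138587 + (26377 + o(X(11, H), 431))) = sqrt(-138587 + (26377 + (-26 - 22))) = sqrt(-138587 + (26377 - 48)) = sqrt(-138587 + 26329) = sqrt(-112258) = 37*I*sqrt(82)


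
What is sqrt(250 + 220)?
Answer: sqrt(470) ≈ 21.679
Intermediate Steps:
sqrt(250 + 220) = sqrt(470)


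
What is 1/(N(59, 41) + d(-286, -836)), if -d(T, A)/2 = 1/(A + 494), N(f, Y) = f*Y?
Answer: 171/413650 ≈ 0.00041339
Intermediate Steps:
N(f, Y) = Y*f
d(T, A) = -2/(494 + A) (d(T, A) = -2/(A + 494) = -2/(494 + A))
1/(N(59, 41) + d(-286, -836)) = 1/(41*59 - 2/(494 - 836)) = 1/(2419 - 2/(-342)) = 1/(2419 - 2*(-1/342)) = 1/(2419 + 1/171) = 1/(413650/171) = 171/413650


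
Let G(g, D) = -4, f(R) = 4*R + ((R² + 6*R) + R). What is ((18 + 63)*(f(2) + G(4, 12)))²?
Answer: 3175524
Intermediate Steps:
f(R) = R² + 11*R (f(R) = 4*R + (R² + 7*R) = R² + 11*R)
((18 + 63)*(f(2) + G(4, 12)))² = ((18 + 63)*(2*(11 + 2) - 4))² = (81*(2*13 - 4))² = (81*(26 - 4))² = (81*22)² = 1782² = 3175524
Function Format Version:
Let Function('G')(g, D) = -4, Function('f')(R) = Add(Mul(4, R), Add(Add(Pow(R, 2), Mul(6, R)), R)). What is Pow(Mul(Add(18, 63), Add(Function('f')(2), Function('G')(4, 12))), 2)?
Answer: 3175524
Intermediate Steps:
Function('f')(R) = Add(Pow(R, 2), Mul(11, R)) (Function('f')(R) = Add(Mul(4, R), Add(Pow(R, 2), Mul(7, R))) = Add(Pow(R, 2), Mul(11, R)))
Pow(Mul(Add(18, 63), Add(Function('f')(2), Function('G')(4, 12))), 2) = Pow(Mul(Add(18, 63), Add(Mul(2, Add(11, 2)), -4)), 2) = Pow(Mul(81, Add(Mul(2, 13), -4)), 2) = Pow(Mul(81, Add(26, -4)), 2) = Pow(Mul(81, 22), 2) = Pow(1782, 2) = 3175524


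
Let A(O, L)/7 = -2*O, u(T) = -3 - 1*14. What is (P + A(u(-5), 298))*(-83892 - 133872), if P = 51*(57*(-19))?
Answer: 11975931180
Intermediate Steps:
u(T) = -17 (u(T) = -3 - 14 = -17)
P = -55233 (P = 51*(-1083) = -55233)
A(O, L) = -14*O (A(O, L) = 7*(-2*O) = -14*O)
(P + A(u(-5), 298))*(-83892 - 133872) = (-55233 - 14*(-17))*(-83892 - 133872) = (-55233 + 238)*(-217764) = -54995*(-217764) = 11975931180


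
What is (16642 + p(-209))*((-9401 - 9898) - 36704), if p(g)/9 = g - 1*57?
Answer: -797930744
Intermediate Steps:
p(g) = -513 + 9*g (p(g) = 9*(g - 1*57) = 9*(g - 57) = 9*(-57 + g) = -513 + 9*g)
(16642 + p(-209))*((-9401 - 9898) - 36704) = (16642 + (-513 + 9*(-209)))*((-9401 - 9898) - 36704) = (16642 + (-513 - 1881))*(-19299 - 36704) = (16642 - 2394)*(-56003) = 14248*(-56003) = -797930744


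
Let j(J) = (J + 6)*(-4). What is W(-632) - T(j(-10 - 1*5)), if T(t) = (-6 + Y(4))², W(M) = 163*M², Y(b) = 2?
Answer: 65106096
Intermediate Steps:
j(J) = -24 - 4*J (j(J) = (6 + J)*(-4) = -24 - 4*J)
T(t) = 16 (T(t) = (-6 + 2)² = (-4)² = 16)
W(-632) - T(j(-10 - 1*5)) = 163*(-632)² - 1*16 = 163*399424 - 16 = 65106112 - 16 = 65106096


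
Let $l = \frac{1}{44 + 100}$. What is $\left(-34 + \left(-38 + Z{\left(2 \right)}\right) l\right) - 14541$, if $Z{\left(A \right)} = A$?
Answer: $- \frac{58301}{4} \approx -14575.0$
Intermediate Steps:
$l = \frac{1}{144} \approx 0.0069444$
$\left(-34 + \left(-38 + Z{\left(2 \right)}\right) l\right) - 14541 = \left(-34 + \left(-38 + 2\right) \frac{1}{144}\right) - 14541 = \left(-34 - \frac{1}{4}\right) - 14541 = - \frac{137}{4} - 14541 = - \frac{58301}{4}$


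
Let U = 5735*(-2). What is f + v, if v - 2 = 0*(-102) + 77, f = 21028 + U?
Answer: 9637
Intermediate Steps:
U = -11470
f = 9558 (f = 21028 - 11470 = 9558)
v = 79 (v = 2 + (0*(-102) + 77) = 2 + (0 + 77) = 2 + 77 = 79)
f + v = 9558 + 79 = 9637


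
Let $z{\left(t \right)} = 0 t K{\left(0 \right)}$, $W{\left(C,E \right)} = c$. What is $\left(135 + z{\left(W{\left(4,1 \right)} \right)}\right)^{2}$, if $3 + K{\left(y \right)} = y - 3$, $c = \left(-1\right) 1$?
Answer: $18225$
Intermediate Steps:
$c = -1$
$K{\left(y \right)} = -6 + y$ ($K{\left(y \right)} = -3 + \left(y - 3\right) = -3 + \left(-3 + y\right) = -6 + y$)
$W{\left(C,E \right)} = -1$
$z{\left(t \right)} = 0$ ($z{\left(t \right)} = 0 t \left(-6 + 0\right) = 0 \left(-6\right) = 0$)
$\left(135 + z{\left(W{\left(4,1 \right)} \right)}\right)^{2} = \left(135 + 0\right)^{2} = 135^{2} = 18225$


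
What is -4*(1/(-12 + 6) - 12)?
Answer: 146/3 ≈ 48.667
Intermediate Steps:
-4*(1/(-12 + 6) - 12) = -4*(1/(-6) - 12) = -4*(-1/6 - 12) = -4*(-73/6) = 146/3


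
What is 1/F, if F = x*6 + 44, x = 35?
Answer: 1/254 ≈ 0.0039370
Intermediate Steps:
F = 254 (F = 35*6 + 44 = 210 + 44 = 254)
1/F = 1/254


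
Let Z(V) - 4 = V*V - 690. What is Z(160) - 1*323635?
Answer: -298721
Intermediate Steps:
Z(V) = -686 + V² (Z(V) = 4 + (V*V - 690) = 4 + (V² - 690) = 4 + (-690 + V²) = -686 + V²)
Z(160) - 1*323635 = (-686 + 160²) - 1*323635 = (-686 + 25600) - 323635 = 24914 - 323635 = -298721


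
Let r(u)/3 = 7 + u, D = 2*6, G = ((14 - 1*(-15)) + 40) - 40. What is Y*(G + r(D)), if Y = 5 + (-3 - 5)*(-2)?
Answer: 1806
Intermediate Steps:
G = 29 (G = ((14 + 15) + 40) - 40 = (29 + 40) - 40 = 69 - 40 = 29)
D = 12
r(u) = 21 + 3*u (r(u) = 3*(7 + u) = 21 + 3*u)
Y = 21 (Y = 5 - 8*(-2) = 5 + 16 = 21)
Y*(G + r(D)) = 21*(29 + (21 + 3*12)) = 21*(29 + (21 + 36)) = 21*(29 + 57) = 21*86 = 1806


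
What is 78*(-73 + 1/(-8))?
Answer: -22815/4 ≈ -5703.8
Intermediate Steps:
78*(-73 + 1/(-8)) = 78*(-73 - 1/8) = 78*(-585/8) = -22815/4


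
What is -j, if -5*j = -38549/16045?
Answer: -38549/80225 ≈ -0.48051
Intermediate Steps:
j = 38549/80225 (j = -(-38549)/(5*16045) = -⅕*(-38549/16045) = 38549/80225 ≈ 0.48051)
-j = -1*38549/80225 = -38549/80225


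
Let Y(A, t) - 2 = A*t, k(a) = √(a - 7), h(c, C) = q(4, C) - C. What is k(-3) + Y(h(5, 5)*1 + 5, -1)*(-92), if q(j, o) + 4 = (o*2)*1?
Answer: 368 + I*√10 ≈ 368.0 + 3.1623*I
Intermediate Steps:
q(j, o) = -4 + 2*o (q(j, o) = -4 + (o*2)*1 = -4 + (2*o)*1 = -4 + 2*o)
h(c, C) = -4 + C (h(c, C) = (-4 + 2*C) - C = -4 + C)
k(a) = √(-7 + a)
Y(A, t) = 2 + A*t
k(-3) + Y(h(5, 5)*1 + 5, -1)*(-92) = √(-7 - 3) + (2 + ((-4 + 5)*1 + 5)*(-1))*(-92) = √(-10) + (2 + (1*1 + 5)*(-1))*(-92) = I*√10 + (2 + (1 + 5)*(-1))*(-92) = I*√10 + (2 + 6*(-1))*(-92) = I*√10 + (2 - 6)*(-92) = I*√10 - 4*(-92) = I*√10 + 368 = 368 + I*√10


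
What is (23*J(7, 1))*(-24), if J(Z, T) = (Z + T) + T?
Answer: -4968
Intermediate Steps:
J(Z, T) = Z + 2*T (J(Z, T) = (T + Z) + T = Z + 2*T)
(23*J(7, 1))*(-24) = (23*(7 + 2*1))*(-24) = (23*(7 + 2))*(-24) = (23*9)*(-24) = 207*(-24) = -4968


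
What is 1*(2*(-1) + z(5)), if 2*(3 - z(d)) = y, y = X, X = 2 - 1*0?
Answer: 0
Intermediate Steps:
X = 2 (X = 2 + 0 = 2)
y = 2
z(d) = 2 (z(d) = 3 - 1/2*2 = 3 - 1 = 2)
1*(2*(-1) + z(5)) = 1*(2*(-1) + 2) = 1*(-2 + 2) = 1*0 = 0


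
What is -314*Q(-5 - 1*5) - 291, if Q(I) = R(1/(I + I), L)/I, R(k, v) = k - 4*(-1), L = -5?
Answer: -16697/100 ≈ -166.97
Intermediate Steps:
R(k, v) = 4 + k (R(k, v) = k + 4 = 4 + k)
Q(I) = (4 + 1/(2*I))/I (Q(I) = (4 + 1/(I + I))/I = (4 + 1/(2*I))/I)
-314*Q(-5 - 1*5) - 291 = -157*(1 + 8*(-5 - 1*5))/(-5 - 1*5)² - 291 = -157*(1 + 8*(-5 - 5))/(-5 - 5)² - 291 = -157*(1 + 8*(-10))/(-10)² - 291 = -157*(1 - 80)/100 - 291 = -157*(-79)/100 - 291 = -314*(-79/200) - 291 = 12403/100 - 291 = -16697/100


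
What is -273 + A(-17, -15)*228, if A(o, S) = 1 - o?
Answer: 3831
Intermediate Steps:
-273 + A(-17, -15)*228 = -273 + (1 - 1*(-17))*228 = -273 + (1 + 17)*228 = -273 + 18*228 = -273 + 4104 = 3831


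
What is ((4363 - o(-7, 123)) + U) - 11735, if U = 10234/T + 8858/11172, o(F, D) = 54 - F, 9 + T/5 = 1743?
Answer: -1176108601/158270 ≈ -7431.0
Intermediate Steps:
T = 8670 (T = -45 + 5*1743 = -45 + 8715 = 8670)
U = 312309/158270 (U = 10234/8670 + 8858/11172 = 10234*(1/8670) + 8858*(1/11172) = 301/255 + 4429/5586 = 312309/158270 ≈ 1.9733)
((4363 - o(-7, 123)) + U) - 11735 = ((4363 - (54 - 1*(-7))) + 312309/158270) - 11735 = ((4363 - (54 + 7)) + 312309/158270) - 11735 = ((4363 - 1*61) + 312309/158270) - 11735 = ((4363 - 61) + 312309/158270) - 11735 = (4302 + 312309/158270) - 11735 = 681189849/158270 - 11735 = -1176108601/158270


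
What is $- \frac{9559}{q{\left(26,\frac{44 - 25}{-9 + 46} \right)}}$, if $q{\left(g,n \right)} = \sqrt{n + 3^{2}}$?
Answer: $- \frac{869 \sqrt{814}}{8} \approx -3099.1$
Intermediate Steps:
$q{\left(g,n \right)} = \sqrt{9 + n}$ ($q{\left(g,n \right)} = \sqrt{n + 9} = \sqrt{9 + n}$)
$- \frac{9559}{q{\left(26,\frac{44 - 25}{-9 + 46} \right)}} = - \frac{9559}{\sqrt{9 + \frac{44 - 25}{-9 + 46}}} = - \frac{9559}{\sqrt{9 + \frac{19}{37}}} = - \frac{9559}{\sqrt{\frac{352}{37}}} = - \frac{9559}{\frac{4}{37} \sqrt{814}} = - 9559 \frac{\sqrt{814}}{88} = - \frac{869 \sqrt{814}}{8}$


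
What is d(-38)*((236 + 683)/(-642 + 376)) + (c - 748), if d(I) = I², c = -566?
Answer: -44120/7 ≈ -6302.9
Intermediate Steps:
d(-38)*((236 + 683)/(-642 + 376)) + (c - 748) = (-38)²*((236 + 683)/(-642 + 376)) + (-566 - 748) = 1444*(919/(-266)) - 1314 = 1444*(919*(-1/266)) - 1314 = 1444*(-919/266) - 1314 = -34922/7 - 1314 = -44120/7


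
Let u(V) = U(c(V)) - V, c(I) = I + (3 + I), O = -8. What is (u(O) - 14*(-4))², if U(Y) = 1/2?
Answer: 16641/4 ≈ 4160.3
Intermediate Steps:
c(I) = 3 + 2*I
U(Y) = ½
u(V) = ½ - V
(u(O) - 14*(-4))² = ((½ - 1*(-8)) - 14*(-4))² = ((½ + 8) + 56)² = (17/2 + 56)² = (129/2)² = 16641/4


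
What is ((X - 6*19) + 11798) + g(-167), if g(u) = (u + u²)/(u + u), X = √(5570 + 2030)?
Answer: 11601 + 20*√19 ≈ 11688.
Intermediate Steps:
X = 20*√19 (X = √7600 = 20*√19 ≈ 87.178)
g(u) = (u + u²)/(2*u) (g(u) = (u + u²)/((2*u)) = (u + u²)*(1/(2*u)) = (u + u²)/(2*u))
((X - 6*19) + 11798) + g(-167) = ((20*√19 - 6*19) + 11798) + (½ + (½)*(-167)) = ((20*√19 - 114) + 11798) + (½ - 167/2) = ((-114 + 20*√19) + 11798) - 83 = (11684 + 20*√19) - 83 = 11601 + 20*√19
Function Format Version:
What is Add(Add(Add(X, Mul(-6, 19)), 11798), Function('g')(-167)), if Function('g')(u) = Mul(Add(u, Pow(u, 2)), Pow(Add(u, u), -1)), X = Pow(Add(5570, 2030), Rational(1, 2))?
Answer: Add(11601, Mul(20, Pow(19, Rational(1, 2)))) ≈ 11688.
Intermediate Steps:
X = Mul(20, Pow(19, Rational(1, 2))) (X = Pow(7600, Rational(1, 2)) = Mul(20, Pow(19, Rational(1, 2))) ≈ 87.178)
Function('g')(u) = Mul(Rational(1, 2), Pow(u, -1), Add(u, Pow(u, 2))) (Function('g')(u) = Mul(Add(u, Pow(u, 2)), Pow(Mul(2, u), -1)) = Mul(Add(u, Pow(u, 2)), Mul(Rational(1, 2), Pow(u, -1))) = Mul(Rational(1, 2), Pow(u, -1), Add(u, Pow(u, 2))))
Add(Add(Add(X, Mul(-6, 19)), 11798), Function('g')(-167)) = Add(Add(Add(Mul(20, Pow(19, Rational(1, 2))), Mul(-6, 19)), 11798), Add(Rational(1, 2), Mul(Rational(1, 2), -167))) = Add(Add(Add(Mul(20, Pow(19, Rational(1, 2))), -114), 11798), Add(Rational(1, 2), Rational(-167, 2))) = Add(Add(Add(-114, Mul(20, Pow(19, Rational(1, 2)))), 11798), -83) = Add(Add(11684, Mul(20, Pow(19, Rational(1, 2)))), -83) = Add(11601, Mul(20, Pow(19, Rational(1, 2))))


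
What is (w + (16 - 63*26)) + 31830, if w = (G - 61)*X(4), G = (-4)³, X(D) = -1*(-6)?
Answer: 29458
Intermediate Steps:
X(D) = 6
G = -64
w = -750 (w = (-64 - 61)*6 = -125*6 = -750)
(w + (16 - 63*26)) + 31830 = (-750 + (16 - 63*26)) + 31830 = (-750 + (16 - 1638)) + 31830 = (-750 - 1622) + 31830 = -2372 + 31830 = 29458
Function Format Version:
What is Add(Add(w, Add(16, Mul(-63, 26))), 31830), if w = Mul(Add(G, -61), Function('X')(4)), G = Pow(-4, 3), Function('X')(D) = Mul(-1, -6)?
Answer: 29458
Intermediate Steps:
Function('X')(D) = 6
G = -64
w = -750 (w = Mul(Add(-64, -61), 6) = Mul(-125, 6) = -750)
Add(Add(w, Add(16, Mul(-63, 26))), 31830) = Add(Add(-750, Add(16, Mul(-63, 26))), 31830) = Add(Add(-750, Add(16, -1638)), 31830) = Add(Add(-750, -1622), 31830) = Add(-2372, 31830) = 29458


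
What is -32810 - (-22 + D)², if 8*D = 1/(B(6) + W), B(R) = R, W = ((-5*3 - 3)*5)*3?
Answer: -148509444865/4460544 ≈ -33294.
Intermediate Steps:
W = -270 (W = ((-15 - 3)*5)*3 = -18*5*3 = -90*3 = -270)
D = -1/2112 (D = 1/(8*(6 - 270)) = (⅛)/(-264) = (⅛)*(-1/264) = -1/2112 ≈ -0.00047348)
-32810 - (-22 + D)² = -32810 - (-22 - 1/2112)² = -32810 - (-46465/2112)² = -32810 - 1*2158996225/4460544 = -32810 - 2158996225/4460544 = -148509444865/4460544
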